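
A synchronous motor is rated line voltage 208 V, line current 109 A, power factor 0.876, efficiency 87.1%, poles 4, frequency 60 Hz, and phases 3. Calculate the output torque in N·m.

P_in = √3·V·I·cosφ = 1.732 × 208 × 109 × 0.876 = 34399 W
P_out = η·P_in = 0.871 × 34399 = 29962 W
n = n_s = 120×60/4 = 1800 rpm (synchronous)
ω = 2π×1800/60 = 188.5 rad/s
τ = P_out/ω = 29962/188.5 = 159 N·m

159 N·m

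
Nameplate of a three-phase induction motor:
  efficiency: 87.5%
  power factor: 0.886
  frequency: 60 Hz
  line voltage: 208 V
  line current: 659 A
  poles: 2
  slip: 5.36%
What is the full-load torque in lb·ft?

380 lb·ft

P_in = √3·V·I·cosφ = 1.732 × 208 × 659 × 0.886 = 210344 W
P_out = η·P_in = 0.875 × 210344 = 184051 W
n_s = 120×60/2 = 3600 rpm; n = 3600×(1−0.0536) = 3407 rpm
ω = 2π×3407/60 = 356.8 rad/s
τ = P_out/ω = 184051/356.8 = 515.8 N·m
In lb·ft: 515.8/1.356 = 380 lb·ft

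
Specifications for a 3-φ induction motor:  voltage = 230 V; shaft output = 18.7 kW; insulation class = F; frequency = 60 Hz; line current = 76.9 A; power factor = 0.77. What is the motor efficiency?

P_out = 18.7 kW = 18700 W
P_in = √3·V_L·I_L·cosφ = 1.732 × 230 × 76.9 × 0.77 = 23588 W
η = P_out / P_in = 18700 / 23588 = 0.793 = 79.3%

79.3 %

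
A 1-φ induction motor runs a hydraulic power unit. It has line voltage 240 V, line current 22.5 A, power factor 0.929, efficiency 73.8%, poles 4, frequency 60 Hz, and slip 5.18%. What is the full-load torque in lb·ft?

P_in = V·I·cosφ = 240 × 22.5 × 0.929 = 5017 W
P_out = η·P_in = 0.738 × 5017 = 3703 W
n_s = 120×60/4 = 1800 rpm; n = 1800×(1−0.0518) = 1707 rpm
ω = 2π×1707/60 = 178.8 rad/s
τ = P_out/ω = 3703/178.8 = 20.71 N·m
In lb·ft: 20.71/1.356 = 15.3 lb·ft

15.3 lb·ft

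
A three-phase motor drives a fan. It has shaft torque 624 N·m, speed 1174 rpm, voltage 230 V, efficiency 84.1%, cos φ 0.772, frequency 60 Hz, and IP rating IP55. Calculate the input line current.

297 A

ω = 2π×1174/60 = 122.9 rad/s; P_out = τω = 624 × 122.9 = 76690 W
P_in = P_out / η = 76690 / 0.841 = 91189 W
I_L = P_in / (√3·V_L·cosφ) = 91189 / (1.732 × 230 × 0.772) = 297 A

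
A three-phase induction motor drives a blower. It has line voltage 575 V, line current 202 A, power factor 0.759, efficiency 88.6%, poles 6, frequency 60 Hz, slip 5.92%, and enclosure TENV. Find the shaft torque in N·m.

P_in = √3·V·I·cosφ = 1.732 × 575 × 202 × 0.759 = 152689 W
P_out = η·P_in = 0.886 × 152689 = 135282 W
n_s = 120×60/6 = 1200 rpm; n = 1200×(1−0.0592) = 1129 rpm
ω = 2π×1129/60 = 118.2 rad/s
τ = P_out/ω = 135282/118.2 = 1140 N·m

1140 N·m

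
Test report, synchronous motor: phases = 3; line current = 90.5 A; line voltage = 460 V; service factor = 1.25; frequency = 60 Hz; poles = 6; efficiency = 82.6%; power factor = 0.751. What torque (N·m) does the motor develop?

P_in = √3·V·I·cosφ = 1.732 × 460 × 90.5 × 0.751 = 54149 W
P_out = η·P_in = 0.826 × 54149 = 44727 W
n = n_s = 120×60/6 = 1200 rpm (synchronous)
ω = 2π×1200/60 = 125.7 rad/s
τ = P_out/ω = 44727/125.7 = 356 N·m

356 N·m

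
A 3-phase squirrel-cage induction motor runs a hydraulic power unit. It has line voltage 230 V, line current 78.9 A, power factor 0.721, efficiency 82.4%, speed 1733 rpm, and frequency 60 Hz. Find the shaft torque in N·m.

P_in = √3·V·I·cosφ = 1.732 × 230 × 78.9 × 0.721 = 22661 W
P_out = η·P_in = 0.824 × 22661 = 18673 W
n = 1733 rpm
ω = 2π×1733/60 = 181.5 rad/s
τ = P_out/ω = 18673/181.5 = 103 N·m

103 N·m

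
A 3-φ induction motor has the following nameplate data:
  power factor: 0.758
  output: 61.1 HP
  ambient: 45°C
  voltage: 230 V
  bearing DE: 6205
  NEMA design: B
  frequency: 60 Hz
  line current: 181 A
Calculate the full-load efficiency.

83.4 %

P_out = 61.1 × 746 = 45581 W
P_in = √3·V_L·I_L·cosφ = 1.732 × 230 × 181 × 0.758 = 54654 W
η = P_out / P_in = 45581 / 54654 = 0.834 = 83.4%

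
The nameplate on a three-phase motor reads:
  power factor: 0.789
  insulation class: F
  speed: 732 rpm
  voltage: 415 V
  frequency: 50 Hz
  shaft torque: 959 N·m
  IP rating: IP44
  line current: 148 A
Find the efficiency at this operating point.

ω = 2π × 732/60 = 76.65 rad/s; P_out = τω = 959 × 76.65 = 73507 W
P_in = √3·V_L·I_L·cosφ = 1.732 × 415 × 148 × 0.789 = 83933 W
η = P_out / P_in = 73507 / 83933 = 0.876 = 87.6%

87.6 %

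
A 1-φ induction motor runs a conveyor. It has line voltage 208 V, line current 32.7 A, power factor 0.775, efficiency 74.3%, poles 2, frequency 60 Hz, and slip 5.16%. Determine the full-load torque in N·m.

11 N·m

P_in = V·I·cosφ = 208 × 32.7 × 0.775 = 5271 W
P_out = η·P_in = 0.743 × 5271 = 3916 W
n_s = 120×60/2 = 3600 rpm; n = 3600×(1−0.0516) = 3414 rpm
ω = 2π×3414/60 = 357.5 rad/s
τ = P_out/ω = 3916/357.5 = 11 N·m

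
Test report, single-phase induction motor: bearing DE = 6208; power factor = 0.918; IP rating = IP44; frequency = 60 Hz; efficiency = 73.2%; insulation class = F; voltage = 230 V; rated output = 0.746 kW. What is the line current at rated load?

4.83 A

P_out = 0.746 kW = 746 W
P_in = P_out / η = 746 / 0.732 = 1019 W
I = P_in / (V·cosφ) = 1019 / (230 × 0.918) = 4.83 A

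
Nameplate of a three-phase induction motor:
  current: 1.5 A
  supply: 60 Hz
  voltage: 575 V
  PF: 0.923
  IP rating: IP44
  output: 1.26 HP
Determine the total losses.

439 W

P_in = √3·V·I·cosφ = 1.732×575×1.5×0.923 = 1379 W
P_out = 1.26×746 = 940 W
Losses = P_in − P_out = 1379 − 940 = 439 W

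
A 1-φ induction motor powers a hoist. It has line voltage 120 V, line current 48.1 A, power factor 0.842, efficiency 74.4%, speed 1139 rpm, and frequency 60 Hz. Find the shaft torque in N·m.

P_in = V·I·cosφ = 120 × 48.1 × 0.842 = 4860 W
P_out = η·P_in = 0.744 × 4860 = 3616 W
n = 1139 rpm
ω = 2π×1139/60 = 119.3 rad/s
τ = P_out/ω = 3616/119.3 = 30.3 N·m

30.3 N·m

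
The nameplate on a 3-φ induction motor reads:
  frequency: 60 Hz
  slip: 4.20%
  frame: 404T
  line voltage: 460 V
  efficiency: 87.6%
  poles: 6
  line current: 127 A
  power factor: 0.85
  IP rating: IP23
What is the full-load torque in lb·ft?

P_in = √3·V·I·cosφ = 1.732 × 460 × 127 × 0.85 = 86006 W
P_out = η·P_in = 0.876 × 86006 = 75341 W
n_s = 120×60/6 = 1200 rpm; n = 1200×(1−0.042) = 1150 rpm
ω = 2π×1150/60 = 120.4 rad/s
τ = P_out/ω = 75341/120.4 = 625.8 N·m
In lb·ft: 625.8/1.356 = 462 lb·ft

462 lb·ft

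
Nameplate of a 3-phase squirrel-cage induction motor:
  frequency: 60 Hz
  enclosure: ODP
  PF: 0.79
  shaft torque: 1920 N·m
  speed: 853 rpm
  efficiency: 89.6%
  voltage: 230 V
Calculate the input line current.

608 A

ω = 2π×853/60 = 89.33 rad/s; P_out = τω = 1920 × 89.33 = 171514 W
P_in = P_out / η = 171514 / 0.896 = 191422 W
I_L = P_in / (√3·V_L·cosφ) = 191422 / (1.732 × 230 × 0.79) = 608 A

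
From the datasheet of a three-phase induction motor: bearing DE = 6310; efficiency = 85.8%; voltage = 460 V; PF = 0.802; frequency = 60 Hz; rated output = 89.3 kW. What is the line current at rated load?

163 A

P_out = 89.3 kW = 89300 W
P_in = P_out / η = 89300 / 0.858 = 104079 W
I_L = P_in / (√3·V_L·cosφ) = 104079 / (1.732 × 460 × 0.802) = 163 A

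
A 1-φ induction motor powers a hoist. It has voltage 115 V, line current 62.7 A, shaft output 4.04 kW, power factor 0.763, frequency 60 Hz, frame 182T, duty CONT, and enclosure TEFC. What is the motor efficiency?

P_out = 4.04 kW = 4040 W
P_in = V·I·cosφ = 115 × 62.7 × 0.763 = 5502 W
η = P_out / P_in = 4040 / 5502 = 0.734 = 73.4%

73.4 %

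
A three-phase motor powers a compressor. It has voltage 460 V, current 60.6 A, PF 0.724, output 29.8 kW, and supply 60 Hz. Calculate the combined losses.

P_in = √3·V·I·cosφ = 1.732×460×60.6×0.724 = 34956 W
P_out = 29800 W
Losses = P_in − P_out = 34956 − 29800 = 5156 W

5160 W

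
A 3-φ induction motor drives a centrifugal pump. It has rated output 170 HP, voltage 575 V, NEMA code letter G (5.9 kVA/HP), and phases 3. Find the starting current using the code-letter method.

S_LR = 5.9 × 170 = 1003 kVA
I_LR = S_LR/(√3·V_L) = 1003000/(1.732×575) = 1010 A

1010 A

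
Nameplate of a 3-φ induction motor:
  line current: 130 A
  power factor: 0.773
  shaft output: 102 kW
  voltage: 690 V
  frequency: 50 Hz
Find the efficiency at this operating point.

84.9 %

P_out = 102 kW = 102000 W
P_in = √3·V_L·I_L·cosφ = 1.732 × 690 × 130 × 0.773 = 120094 W
η = P_out / P_in = 102000 / 120094 = 0.849 = 84.9%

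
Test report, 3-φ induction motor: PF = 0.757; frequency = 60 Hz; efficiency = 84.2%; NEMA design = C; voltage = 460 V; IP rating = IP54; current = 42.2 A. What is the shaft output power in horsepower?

P_in = √3·V·I·cosφ = 1.732 × 460 × 42.2 × 0.757 = 25452 W
P_out = η·P_in = 0.842 × 25452 = 21431 W
= 21431/746 = 28.7 HP

28.7 HP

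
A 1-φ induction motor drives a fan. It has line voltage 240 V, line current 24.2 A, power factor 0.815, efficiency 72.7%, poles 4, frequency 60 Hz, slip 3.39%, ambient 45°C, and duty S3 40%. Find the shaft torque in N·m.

P_in = V·I·cosφ = 240 × 24.2 × 0.815 = 4734 W
P_out = η·P_in = 0.727 × 4734 = 3442 W
n_s = 120×60/4 = 1800 rpm; n = 1800×(1−0.0339) = 1739 rpm
ω = 2π×1739/60 = 182.1 rad/s
τ = P_out/ω = 3442/182.1 = 18.9 N·m

18.9 N·m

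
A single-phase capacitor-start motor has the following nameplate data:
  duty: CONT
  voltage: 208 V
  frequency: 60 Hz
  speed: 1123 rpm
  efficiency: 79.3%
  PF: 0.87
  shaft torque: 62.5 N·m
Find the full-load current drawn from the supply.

51.2 A

ω = 2π×1123/60 = 117.6 rad/s; P_out = τω = 62.5 × 117.6 = 7350 W
P_in = P_out / η = 7350 / 0.793 = 9269 W
I = P_in / (V·cosφ) = 9269 / (208 × 0.87) = 51.2 A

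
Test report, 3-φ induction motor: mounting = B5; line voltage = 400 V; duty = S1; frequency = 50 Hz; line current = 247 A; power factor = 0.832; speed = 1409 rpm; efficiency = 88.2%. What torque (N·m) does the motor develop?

P_in = √3·V·I·cosφ = 1.732 × 400 × 247 × 0.832 = 142373 W
P_out = η·P_in = 0.882 × 142373 = 125573 W
n = 1409 rpm
ω = 2π×1409/60 = 147.6 rad/s
τ = P_out/ω = 125573/147.6 = 851 N·m

851 N·m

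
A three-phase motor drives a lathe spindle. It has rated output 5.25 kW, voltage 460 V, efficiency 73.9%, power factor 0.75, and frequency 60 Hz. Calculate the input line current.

P_out = 5.25 kW = 5250 W
P_in = P_out / η = 5250 / 0.739 = 7104 W
I_L = P_in / (√3·V_L·cosφ) = 7104 / (1.732 × 460 × 0.75) = 11.9 A

11.9 A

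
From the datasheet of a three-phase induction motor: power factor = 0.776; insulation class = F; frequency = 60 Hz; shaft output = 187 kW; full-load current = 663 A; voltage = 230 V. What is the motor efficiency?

91.2 %

P_out = 187 kW = 187000 W
P_in = √3·V_L·I_L·cosφ = 1.732 × 230 × 663 × 0.776 = 204951 W
η = P_out / P_in = 187000 / 204951 = 0.912 = 91.2%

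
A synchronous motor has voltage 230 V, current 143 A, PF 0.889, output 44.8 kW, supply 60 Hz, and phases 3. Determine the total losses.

P_in = √3·V·I·cosφ = 1.732×230×143×0.889 = 50642 W
P_out = 44800 W
Losses = P_in − P_out = 50642 − 44800 = 5842 W

5840 W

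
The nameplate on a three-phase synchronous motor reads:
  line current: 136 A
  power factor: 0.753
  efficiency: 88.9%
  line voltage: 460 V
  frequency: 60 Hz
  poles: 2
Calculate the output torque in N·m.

192 N·m

P_in = √3·V·I·cosφ = 1.732 × 460 × 136 × 0.753 = 81591 W
P_out = η·P_in = 0.889 × 81591 = 72534 W
n = n_s = 120×60/2 = 3600 rpm (synchronous)
ω = 2π×3600/60 = 377 rad/s
τ = P_out/ω = 72534/377 = 192 N·m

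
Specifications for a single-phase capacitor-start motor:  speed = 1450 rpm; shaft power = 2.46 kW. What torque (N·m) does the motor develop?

16.2 N·m

ω = 2π × 1450/60 = 151.8 rad/s
τ = P/ω = 2460/151.8 = 16.2 N·m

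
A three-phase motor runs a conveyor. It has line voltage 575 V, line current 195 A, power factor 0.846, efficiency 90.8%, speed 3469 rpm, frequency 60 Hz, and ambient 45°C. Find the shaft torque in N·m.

411 N·m

P_in = √3·V·I·cosφ = 1.732 × 575 × 195 × 0.846 = 164294 W
P_out = η·P_in = 0.908 × 164294 = 149179 W
n = 3469 rpm
ω = 2π×3469/60 = 363.3 rad/s
τ = P_out/ω = 149179/363.3 = 411 N·m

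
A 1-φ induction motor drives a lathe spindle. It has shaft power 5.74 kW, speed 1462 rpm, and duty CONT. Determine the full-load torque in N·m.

37.5 N·m

ω = 2π × 1462/60 = 153.1 rad/s
τ = P/ω = 5740/153.1 = 37.5 N·m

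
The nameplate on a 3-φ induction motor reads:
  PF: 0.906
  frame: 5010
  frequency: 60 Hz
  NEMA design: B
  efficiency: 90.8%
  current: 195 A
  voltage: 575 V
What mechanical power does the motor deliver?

P_in = √3·V·I·cosφ = 1.732 × 575 × 195 × 0.906 = 175946 W
P_out = η·P_in = 0.908 × 175946 = 159759 W

160 kW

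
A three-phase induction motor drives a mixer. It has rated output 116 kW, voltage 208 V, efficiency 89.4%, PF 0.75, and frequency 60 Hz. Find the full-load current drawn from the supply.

480 A

P_out = 116 kW = 116000 W
P_in = P_out / η = 116000 / 0.894 = 129754 W
I_L = P_in / (√3·V_L·cosφ) = 129754 / (1.732 × 208 × 0.75) = 480 A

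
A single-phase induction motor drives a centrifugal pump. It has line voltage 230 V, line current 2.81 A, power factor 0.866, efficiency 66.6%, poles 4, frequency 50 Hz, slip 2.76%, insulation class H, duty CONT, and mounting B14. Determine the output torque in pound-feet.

P_in = V·I·cosφ = 230 × 2.81 × 0.866 = 560 W
P_out = η·P_in = 0.666 × 560 = 373 W
n_s = 120×50/4 = 1500 rpm; n = 1500×(1−0.0276) = 1459 rpm
ω = 2π×1459/60 = 152.8 rad/s
τ = P_out/ω = 373/152.8 = 2.441 N·m
In lb·ft: 2.441/1.356 = 1.8 lb·ft

1.8 lb·ft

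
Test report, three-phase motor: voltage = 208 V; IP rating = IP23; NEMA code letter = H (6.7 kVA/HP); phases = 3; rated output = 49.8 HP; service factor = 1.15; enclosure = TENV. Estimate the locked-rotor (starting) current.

926 A

S_LR = 6.7 × 49.8 = 333.66 kVA
I_LR = S_LR/(√3·V_L) = 333660/(1.732×208) = 926 A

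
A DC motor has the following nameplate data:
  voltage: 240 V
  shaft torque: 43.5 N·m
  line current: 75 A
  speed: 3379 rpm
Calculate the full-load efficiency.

85.5 %

ω = 2π × 3379/60 = 353.8 rad/s; P_out = τω = 43.5 × 353.8 = 15390 W
P_in = V·I = 240 × 75 = 18000 W
η = P_out / P_in = 15390 / 18000 = 0.855 = 85.5%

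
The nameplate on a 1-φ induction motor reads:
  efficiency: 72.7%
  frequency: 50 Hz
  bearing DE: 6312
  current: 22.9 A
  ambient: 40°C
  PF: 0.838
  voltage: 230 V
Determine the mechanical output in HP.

P_in = V·I·cosφ = 230 × 22.9 × 0.838 = 4414 W
P_out = η·P_in = 0.727 × 4414 = 3209 W
= 3209/746 = 4.3 HP

4.3 HP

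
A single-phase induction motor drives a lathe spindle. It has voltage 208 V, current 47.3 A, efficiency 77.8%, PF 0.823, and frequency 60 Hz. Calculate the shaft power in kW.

P_in = V·I·cosφ = 208 × 47.3 × 0.823 = 8097 W
P_out = η·P_in = 0.778 × 8097 = 6299 W

6.3 kW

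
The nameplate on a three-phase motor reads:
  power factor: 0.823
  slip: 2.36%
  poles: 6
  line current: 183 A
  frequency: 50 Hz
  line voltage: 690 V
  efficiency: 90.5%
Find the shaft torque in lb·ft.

P_in = √3·V·I·cosφ = 1.732 × 690 × 183 × 0.823 = 179990 W
P_out = η·P_in = 0.905 × 179990 = 162891 W
n_s = 120×50/6 = 1000 rpm; n = 1000×(1−0.0236) = 976 rpm
ω = 2π×976/60 = 102.2 rad/s
τ = P_out/ω = 162891/102.2 = 1594 N·m
In lb·ft: 1594/1.356 = 1180 lb·ft

1180 lb·ft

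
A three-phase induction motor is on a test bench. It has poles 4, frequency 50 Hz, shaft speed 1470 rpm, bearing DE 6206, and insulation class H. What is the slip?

n_s = 120f/p = 120×50/4 = 1500 rpm
s = (n_s − n)/n_s = (1500 − 1470)/1500 = 0.0200

2.0 %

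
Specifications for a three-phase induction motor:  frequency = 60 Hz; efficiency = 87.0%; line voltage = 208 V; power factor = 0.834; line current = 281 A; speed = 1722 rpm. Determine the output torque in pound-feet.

P_in = √3·V·I·cosφ = 1.732 × 208 × 281 × 0.834 = 84427 W
P_out = η·P_in = 0.87 × 84427 = 73451 W
n = 1722 rpm
ω = 2π×1722/60 = 180.3 rad/s
τ = P_out/ω = 73451/180.3 = 407.4 N·m
In lb·ft: 407.4/1.356 = 300 lb·ft

300 lb·ft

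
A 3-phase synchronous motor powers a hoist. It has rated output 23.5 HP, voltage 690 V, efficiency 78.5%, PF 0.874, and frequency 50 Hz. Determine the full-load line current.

21.4 A

P_out = 23.5 × 746 = 17531 W
P_in = P_out / η = 17531 / 0.785 = 22332 W
I_L = P_in / (√3·V_L·cosφ) = 22332 / (1.732 × 690 × 0.874) = 21.4 A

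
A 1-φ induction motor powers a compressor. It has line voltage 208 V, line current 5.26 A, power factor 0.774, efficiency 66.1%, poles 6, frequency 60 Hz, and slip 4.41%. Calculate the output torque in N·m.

4.66 N·m

P_in = V·I·cosφ = 208 × 5.26 × 0.774 = 847 W
P_out = η·P_in = 0.661 × 847 = 560 W
n_s = 120×60/6 = 1200 rpm; n = 1200×(1−0.0441) = 1147 rpm
ω = 2π×1147/60 = 120.1 rad/s
τ = P_out/ω = 560/120.1 = 4.66 N·m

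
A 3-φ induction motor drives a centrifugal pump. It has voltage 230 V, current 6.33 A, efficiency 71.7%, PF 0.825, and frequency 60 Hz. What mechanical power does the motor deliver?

1.49 kW

P_in = √3·V·I·cosφ = 1.732 × 230 × 6.33 × 0.825 = 2080 W
P_out = η·P_in = 0.717 × 2080 = 1491 W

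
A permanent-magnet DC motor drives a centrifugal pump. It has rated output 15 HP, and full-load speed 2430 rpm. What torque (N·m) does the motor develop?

44 N·m

P_out = 15 × 746 = 11190 W
ω = 2π × 2430/60 = 254.5 rad/s
τ = P_out/ω = 11190/254.5 = 44 N·m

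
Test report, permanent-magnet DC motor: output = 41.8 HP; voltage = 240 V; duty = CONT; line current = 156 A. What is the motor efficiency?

83.3 %

P_out = 41.8 × 746 = 31183 W
P_in = V·I = 240 × 156 = 37440 W
η = P_out / P_in = 31183 / 37440 = 0.833 = 83.3%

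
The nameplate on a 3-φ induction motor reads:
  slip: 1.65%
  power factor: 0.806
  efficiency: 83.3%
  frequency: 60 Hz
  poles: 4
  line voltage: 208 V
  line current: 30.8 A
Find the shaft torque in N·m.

40.2 N·m

P_in = √3·V·I·cosφ = 1.732 × 208 × 30.8 × 0.806 = 8943 W
P_out = η·P_in = 0.833 × 8943 = 7450 W
n_s = 120×60/4 = 1800 rpm; n = 1800×(1−0.0165) = 1770 rpm
ω = 2π×1770/60 = 185.4 rad/s
τ = P_out/ω = 7450/185.4 = 40.2 N·m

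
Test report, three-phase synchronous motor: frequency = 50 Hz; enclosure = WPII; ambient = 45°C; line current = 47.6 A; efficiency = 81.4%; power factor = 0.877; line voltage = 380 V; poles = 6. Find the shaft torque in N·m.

P_in = √3·V·I·cosφ = 1.732 × 380 × 47.6 × 0.877 = 27475 W
P_out = η·P_in = 0.814 × 27475 = 22365 W
n = n_s = 120×50/6 = 1000 rpm (synchronous)
ω = 2π×1000/60 = 104.7 rad/s
τ = P_out/ω = 22365/104.7 = 214 N·m

214 N·m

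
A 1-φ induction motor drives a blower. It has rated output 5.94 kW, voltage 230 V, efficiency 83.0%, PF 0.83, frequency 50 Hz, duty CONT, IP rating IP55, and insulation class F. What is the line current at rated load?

P_out = 5.94 kW = 5940 W
P_in = P_out / η = 5940 / 0.830 = 7157 W
I = P_in / (V·cosφ) = 7157 / (230 × 0.83) = 37.5 A

37.5 A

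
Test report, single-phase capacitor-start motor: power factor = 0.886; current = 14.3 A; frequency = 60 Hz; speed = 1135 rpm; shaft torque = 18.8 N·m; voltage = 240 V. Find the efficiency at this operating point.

73.5 %

ω = 2π × 1135/60 = 118.9 rad/s; P_out = τω = 18.8 × 118.9 = 2235 W
P_in = V·I·cosφ = 240 × 14.3 × 0.886 = 3041 W
η = P_out / P_in = 2235 / 3041 = 0.735 = 73.5%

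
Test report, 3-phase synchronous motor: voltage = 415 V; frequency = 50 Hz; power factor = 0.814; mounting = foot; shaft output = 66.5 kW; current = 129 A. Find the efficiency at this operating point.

P_out = 66.5 kW = 66500 W
P_in = √3·V_L·I_L·cosφ = 1.732 × 415 × 129 × 0.814 = 75476 W
η = P_out / P_in = 66500 / 75476 = 0.881 = 88.1%

88.1 %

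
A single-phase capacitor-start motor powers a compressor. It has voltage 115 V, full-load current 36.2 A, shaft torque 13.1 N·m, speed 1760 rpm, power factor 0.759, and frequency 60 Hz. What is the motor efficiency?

76.4 %

ω = 2π × 1760/60 = 184.3 rad/s; P_out = τω = 13.1 × 184.3 = 2414 W
P_in = V·I·cosφ = 115 × 36.2 × 0.759 = 3160 W
η = P_out / P_in = 2414 / 3160 = 0.764 = 76.4%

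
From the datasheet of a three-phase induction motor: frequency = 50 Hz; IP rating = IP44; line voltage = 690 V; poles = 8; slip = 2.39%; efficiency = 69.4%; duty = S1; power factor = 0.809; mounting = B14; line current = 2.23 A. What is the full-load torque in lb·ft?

P_in = √3·V·I·cosφ = 1.732 × 690 × 2.23 × 0.809 = 2156 W
P_out = η·P_in = 0.694 × 2156 = 1496 W
n_s = 120×50/8 = 750 rpm; n = 750×(1−0.0239) = 732 rpm
ω = 2π×732/60 = 76.65 rad/s
τ = P_out/ω = 1496/76.65 = 19.52 N·m
In lb·ft: 19.52/1.356 = 14.4 lb·ft

14.4 lb·ft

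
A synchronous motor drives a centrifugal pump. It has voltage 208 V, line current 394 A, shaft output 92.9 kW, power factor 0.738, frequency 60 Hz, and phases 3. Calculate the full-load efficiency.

P_out = 92.9 kW = 92900 W
P_in = √3·V_L·I_L·cosφ = 1.732 × 208 × 394 × 0.738 = 104752 W
η = P_out / P_in = 92900 / 104752 = 0.887 = 88.7%

88.7 %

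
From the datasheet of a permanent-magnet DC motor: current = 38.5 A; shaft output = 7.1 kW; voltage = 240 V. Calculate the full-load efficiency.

P_out = 7.1 kW = 7100 W
P_in = V·I = 240 × 38.5 = 9240 W
η = P_out / P_in = 7100 / 9240 = 0.768 = 76.8%

76.8 %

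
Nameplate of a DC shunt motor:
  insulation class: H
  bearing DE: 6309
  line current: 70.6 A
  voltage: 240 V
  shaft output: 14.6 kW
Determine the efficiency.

86.2 %

P_out = 14.6 kW = 14600 W
P_in = V·I = 240 × 70.6 = 16944 W
η = P_out / P_in = 14600 / 16944 = 0.862 = 86.2%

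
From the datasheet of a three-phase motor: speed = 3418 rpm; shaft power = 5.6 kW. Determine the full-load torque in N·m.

ω = 2π × 3418/60 = 357.9 rad/s
τ = P/ω = 5600/357.9 = 15.6 N·m

15.6 N·m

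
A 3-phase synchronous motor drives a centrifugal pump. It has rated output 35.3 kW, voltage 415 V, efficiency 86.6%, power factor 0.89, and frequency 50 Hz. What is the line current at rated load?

P_out = 35.3 kW = 35300 W
P_in = P_out / η = 35300 / 0.866 = 40762 W
I_L = P_in / (√3·V_L·cosφ) = 40762 / (1.732 × 415 × 0.89) = 63.7 A

63.7 A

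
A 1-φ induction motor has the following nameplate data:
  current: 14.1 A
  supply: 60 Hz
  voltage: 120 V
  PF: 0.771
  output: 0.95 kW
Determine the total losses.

P_in = V·I·cosφ = 120×14.1×0.771 = 1305 W
P_out = 950 W
Losses = P_in − P_out = 1305 − 950 = 355 W

355 W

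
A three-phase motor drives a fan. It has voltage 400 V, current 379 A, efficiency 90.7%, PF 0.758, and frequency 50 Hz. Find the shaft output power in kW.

P_in = √3·V·I·cosφ = 1.732 × 400 × 379 × 0.758 = 199029 W
P_out = η·P_in = 0.907 × 199029 = 180519 W

181 kW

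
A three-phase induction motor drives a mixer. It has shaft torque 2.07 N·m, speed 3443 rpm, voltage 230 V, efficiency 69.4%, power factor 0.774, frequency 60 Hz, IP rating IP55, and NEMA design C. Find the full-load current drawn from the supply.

ω = 2π×3443/60 = 360.6 rad/s; P_out = τω = 2.07 × 360.6 = 746 W
P_in = P_out / η = 746 / 0.694 = 1075 W
I_L = P_in / (√3·V_L·cosφ) = 1075 / (1.732 × 230 × 0.774) = 3.49 A

3.49 A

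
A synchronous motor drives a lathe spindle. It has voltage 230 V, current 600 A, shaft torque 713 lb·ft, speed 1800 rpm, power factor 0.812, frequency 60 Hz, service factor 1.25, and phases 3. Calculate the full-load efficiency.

τ = 713 lb·ft × 1.356 = 966.8 N·m
ω = 2π × 1800/60 = 188.5 rad/s; P_out = τω = 966.8 × 188.5 = 182242 W
P_in = √3·V_L·I_L·cosφ = 1.732 × 230 × 600 × 0.812 = 194081 W
η = P_out / P_in = 182242 / 194081 = 0.939 = 93.9%

93.9 %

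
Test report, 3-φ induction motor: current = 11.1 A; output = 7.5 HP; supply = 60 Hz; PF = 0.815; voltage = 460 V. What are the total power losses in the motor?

1.61 kW

P_in = √3·V·I·cosφ = 1.732×460×11.1×0.815 = 7208 W
P_out = 7.5×746 = 5595 W
Losses = P_in − P_out = 7208 − 5595 = 1613 W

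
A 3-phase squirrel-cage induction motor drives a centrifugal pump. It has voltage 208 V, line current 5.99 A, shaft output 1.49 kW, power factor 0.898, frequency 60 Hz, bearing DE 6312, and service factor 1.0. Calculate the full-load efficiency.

76.9 %

P_out = 1.49 kW = 1490 W
P_in = √3·V_L·I_L·cosφ = 1.732 × 208 × 5.99 × 0.898 = 1938 W
η = P_out / P_in = 1490 / 1938 = 0.769 = 76.9%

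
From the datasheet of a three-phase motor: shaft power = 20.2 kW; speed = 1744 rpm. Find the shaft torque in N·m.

111 N·m

ω = 2π × 1744/60 = 182.6 rad/s
τ = P/ω = 20200/182.6 = 111 N·m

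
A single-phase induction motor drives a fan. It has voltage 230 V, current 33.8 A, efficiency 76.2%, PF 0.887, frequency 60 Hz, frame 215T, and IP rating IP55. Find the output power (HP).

7.04 HP

P_in = V·I·cosφ = 230 × 33.8 × 0.887 = 6896 W
P_out = η·P_in = 0.762 × 6896 = 5255 W
= 5255/746 = 7.04 HP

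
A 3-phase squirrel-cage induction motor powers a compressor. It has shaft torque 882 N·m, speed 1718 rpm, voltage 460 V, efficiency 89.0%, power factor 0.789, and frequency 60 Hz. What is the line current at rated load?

284 A

ω = 2π×1718/60 = 179.9 rad/s; P_out = τω = 882 × 179.9 = 158672 W
P_in = P_out / η = 158672 / 0.890 = 178283 W
I_L = P_in / (√3·V_L·cosφ) = 178283 / (1.732 × 460 × 0.789) = 284 A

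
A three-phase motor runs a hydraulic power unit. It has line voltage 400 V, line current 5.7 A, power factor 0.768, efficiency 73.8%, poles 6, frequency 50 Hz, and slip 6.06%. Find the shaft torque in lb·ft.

16.8 lb·ft

P_in = √3·V·I·cosφ = 1.732 × 400 × 5.7 × 0.768 = 3033 W
P_out = η·P_in = 0.738 × 3033 = 2238 W
n_s = 120×50/6 = 1000 rpm; n = 1000×(1−0.0606) = 939 rpm
ω = 2π×939/60 = 98.33 rad/s
τ = P_out/ω = 2238/98.33 = 22.76 N·m
In lb·ft: 22.76/1.356 = 16.8 lb·ft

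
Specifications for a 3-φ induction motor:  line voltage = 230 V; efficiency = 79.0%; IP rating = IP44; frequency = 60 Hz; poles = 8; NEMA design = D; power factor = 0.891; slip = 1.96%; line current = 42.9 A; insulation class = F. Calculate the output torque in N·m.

P_in = √3·V·I·cosφ = 1.732 × 230 × 42.9 × 0.891 = 15227 W
P_out = η·P_in = 0.79 × 15227 = 12029 W
n_s = 120×60/8 = 900 rpm; n = 900×(1−0.0196) = 882 rpm
ω = 2π×882/60 = 92.36 rad/s
τ = P_out/ω = 12029/92.36 = 130 N·m

130 N·m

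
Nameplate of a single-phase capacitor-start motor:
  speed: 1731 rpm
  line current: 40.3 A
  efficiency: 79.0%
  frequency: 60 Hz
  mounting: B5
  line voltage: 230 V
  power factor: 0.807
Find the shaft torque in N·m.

32.6 N·m

P_in = V·I·cosφ = 230 × 40.3 × 0.807 = 7480 W
P_out = η·P_in = 0.79 × 7480 = 5909 W
n = 1731 rpm
ω = 2π×1731/60 = 181.3 rad/s
τ = P_out/ω = 5909/181.3 = 32.6 N·m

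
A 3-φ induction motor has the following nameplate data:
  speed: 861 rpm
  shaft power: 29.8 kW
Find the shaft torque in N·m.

ω = 2π × 861/60 = 90.16 rad/s
τ = P/ω = 29800/90.16 = 331 N·m

331 N·m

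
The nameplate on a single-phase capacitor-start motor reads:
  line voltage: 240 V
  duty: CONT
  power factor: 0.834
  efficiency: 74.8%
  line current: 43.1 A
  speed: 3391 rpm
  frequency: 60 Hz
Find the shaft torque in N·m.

P_in = V·I·cosφ = 240 × 43.1 × 0.834 = 8627 W
P_out = η·P_in = 0.748 × 8627 = 6453 W
n = 3391 rpm
ω = 2π×3391/60 = 355.1 rad/s
τ = P_out/ω = 6453/355.1 = 18.2 N·m

18.2 N·m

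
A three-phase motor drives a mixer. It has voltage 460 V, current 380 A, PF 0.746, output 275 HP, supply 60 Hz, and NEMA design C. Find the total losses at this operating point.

20.7 kW

P_in = √3·V·I·cosφ = 1.732×460×380×0.746 = 225854 W
P_out = 275×746 = 205150 W
Losses = P_in − P_out = 225854 − 205150 = 20704 W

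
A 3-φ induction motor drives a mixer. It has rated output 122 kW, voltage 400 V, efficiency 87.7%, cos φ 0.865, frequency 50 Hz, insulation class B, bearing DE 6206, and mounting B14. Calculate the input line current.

232 A

P_out = 122 kW = 122000 W
P_in = P_out / η = 122000 / 0.877 = 139111 W
I_L = P_in / (√3·V_L·cosφ) = 139111 / (1.732 × 400 × 0.865) = 232 A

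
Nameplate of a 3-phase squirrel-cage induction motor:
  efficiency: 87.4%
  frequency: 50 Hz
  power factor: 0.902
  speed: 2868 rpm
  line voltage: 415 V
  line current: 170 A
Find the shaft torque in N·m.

321 N·m

P_in = √3·V·I·cosφ = 1.732 × 415 × 170 × 0.902 = 110218 W
P_out = η·P_in = 0.874 × 110218 = 96331 W
n = 2868 rpm
ω = 2π×2868/60 = 300.3 rad/s
τ = P_out/ω = 96331/300.3 = 321 N·m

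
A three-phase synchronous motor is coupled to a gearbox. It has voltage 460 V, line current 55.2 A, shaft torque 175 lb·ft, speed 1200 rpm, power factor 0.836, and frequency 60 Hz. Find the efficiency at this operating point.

81.1 %

τ = 175 lb·ft × 1.356 = 237.3 N·m
ω = 2π × 1200/60 = 125.7 rad/s; P_out = τω = 237.3 × 125.7 = 29829 W
P_in = √3·V_L·I_L·cosφ = 1.732 × 460 × 55.2 × 0.836 = 36766 W
η = P_out / P_in = 29829 / 36766 = 0.811 = 81.1%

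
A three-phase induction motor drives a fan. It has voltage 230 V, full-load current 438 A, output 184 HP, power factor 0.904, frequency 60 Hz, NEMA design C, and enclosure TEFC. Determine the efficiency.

87.0 %

P_out = 184 × 746 = 137264 W
P_in = √3·V_L·I_L·cosφ = 1.732 × 230 × 438 × 0.904 = 157731 W
η = P_out / P_in = 137264 / 157731 = 0.870 = 87.0%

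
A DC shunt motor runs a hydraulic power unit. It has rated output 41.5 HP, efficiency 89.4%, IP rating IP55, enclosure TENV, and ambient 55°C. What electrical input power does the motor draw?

34.6 kW

P_out = 41.5 × 746 = 30959 W
P_in = P_out/η = 30959/0.894 = 34630 W = 34.6 kW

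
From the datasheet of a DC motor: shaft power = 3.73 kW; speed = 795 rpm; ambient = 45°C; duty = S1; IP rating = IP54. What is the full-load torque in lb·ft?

ω = 2π × 795/60 = 83.25 rad/s
τ = P/ω = 3730/83.25 = 44.8 N·m
In lb·ft: 44.8/1.356 = 33 lb·ft

33 lb·ft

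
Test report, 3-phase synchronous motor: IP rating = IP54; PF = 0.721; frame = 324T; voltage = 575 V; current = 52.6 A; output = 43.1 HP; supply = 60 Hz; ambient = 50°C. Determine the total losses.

P_in = √3·V·I·cosφ = 1.732×575×52.6×0.721 = 37769 W
P_out = 43.1×746 = 32153 W
Losses = P_in − P_out = 37769 − 32153 = 5616 W

5620 W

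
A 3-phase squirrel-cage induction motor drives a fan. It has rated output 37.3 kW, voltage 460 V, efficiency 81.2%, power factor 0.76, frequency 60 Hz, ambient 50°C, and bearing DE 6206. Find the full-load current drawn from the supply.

P_out = 37.3 kW = 37300 W
P_in = P_out / η = 37300 / 0.812 = 45936 W
I_L = P_in / (√3·V_L·cosφ) = 45936 / (1.732 × 460 × 0.76) = 75.9 A

75.9 A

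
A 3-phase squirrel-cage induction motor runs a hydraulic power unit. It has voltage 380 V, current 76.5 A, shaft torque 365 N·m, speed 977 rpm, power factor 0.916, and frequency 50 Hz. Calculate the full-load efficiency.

81.0 %

ω = 2π × 977/60 = 102.3 rad/s; P_out = τω = 365 × 102.3 = 37340 W
P_in = √3·V_L·I_L·cosφ = 1.732 × 380 × 76.5 × 0.916 = 46120 W
η = P_out / P_in = 37340 / 46120 = 0.810 = 81.0%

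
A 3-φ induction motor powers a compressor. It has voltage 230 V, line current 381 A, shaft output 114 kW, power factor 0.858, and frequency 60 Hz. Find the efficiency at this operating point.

87.5 %

P_out = 114 kW = 114000 W
P_in = √3·V_L·I_L·cosφ = 1.732 × 230 × 381 × 0.858 = 130223 W
η = P_out / P_in = 114000 / 130223 = 0.875 = 87.5%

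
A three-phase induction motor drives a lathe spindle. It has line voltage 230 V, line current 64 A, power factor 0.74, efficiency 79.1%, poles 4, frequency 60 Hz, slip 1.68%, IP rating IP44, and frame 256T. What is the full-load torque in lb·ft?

P_in = √3·V·I·cosφ = 1.732 × 230 × 64 × 0.74 = 18866 W
P_out = η·P_in = 0.791 × 18866 = 14923 W
n_s = 120×60/4 = 1800 rpm; n = 1800×(1−0.0168) = 1770 rpm
ω = 2π×1770/60 = 185.4 rad/s
τ = P_out/ω = 14923/185.4 = 80.49 N·m
In lb·ft: 80.49/1.356 = 59.4 lb·ft

59.4 lb·ft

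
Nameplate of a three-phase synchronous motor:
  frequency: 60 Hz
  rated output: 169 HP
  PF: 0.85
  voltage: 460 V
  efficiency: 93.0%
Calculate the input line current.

P_out = 169 × 746 = 126074 W
P_in = P_out / η = 126074 / 0.930 = 135563 W
I_L = P_in / (√3·V_L·cosφ) = 135563 / (1.732 × 460 × 0.85) = 200 A

200 A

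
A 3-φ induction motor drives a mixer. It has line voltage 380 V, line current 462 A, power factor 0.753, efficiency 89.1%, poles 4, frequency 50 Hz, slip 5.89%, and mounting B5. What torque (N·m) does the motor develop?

1380 N·m

P_in = √3·V·I·cosφ = 1.732 × 380 × 462 × 0.753 = 228965 W
P_out = η·P_in = 0.891 × 228965 = 204008 W
n_s = 120×50/4 = 1500 rpm; n = 1500×(1−0.0589) = 1412 rpm
ω = 2π×1412/60 = 147.9 rad/s
τ = P_out/ω = 204008/147.9 = 1380 N·m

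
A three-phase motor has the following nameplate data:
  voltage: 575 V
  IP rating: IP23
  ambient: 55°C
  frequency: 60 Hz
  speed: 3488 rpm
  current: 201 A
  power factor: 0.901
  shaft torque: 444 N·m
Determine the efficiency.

89.9 %

ω = 2π × 3488/60 = 365.3 rad/s; P_out = τω = 444 × 365.3 = 162193 W
P_in = √3·V_L·I_L·cosφ = 1.732 × 575 × 201 × 0.901 = 180358 W
η = P_out / P_in = 162193 / 180358 = 0.899 = 89.9%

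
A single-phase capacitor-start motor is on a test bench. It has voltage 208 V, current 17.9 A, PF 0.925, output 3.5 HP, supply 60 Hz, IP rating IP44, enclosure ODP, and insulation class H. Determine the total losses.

833 W

P_in = V·I·cosφ = 208×17.9×0.925 = 3444 W
P_out = 3.5×746 = 2611 W
Losses = P_in − P_out = 3444 − 2611 = 833 W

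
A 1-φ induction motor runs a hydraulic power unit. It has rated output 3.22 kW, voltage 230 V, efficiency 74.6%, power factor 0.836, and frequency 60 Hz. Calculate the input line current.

P_out = 3.22 kW = 3220 W
P_in = P_out / η = 3220 / 0.746 = 4316 W
I = P_in / (V·cosφ) = 4316 / (230 × 0.836) = 22.4 A

22.4 A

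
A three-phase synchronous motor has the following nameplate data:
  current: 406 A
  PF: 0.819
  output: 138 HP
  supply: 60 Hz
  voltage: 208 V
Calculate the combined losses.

16.8 kW

P_in = √3·V·I·cosφ = 1.732×208×406×0.819 = 119790 W
P_out = 138×746 = 102948 W
Losses = P_in − P_out = 119790 − 102948 = 16842 W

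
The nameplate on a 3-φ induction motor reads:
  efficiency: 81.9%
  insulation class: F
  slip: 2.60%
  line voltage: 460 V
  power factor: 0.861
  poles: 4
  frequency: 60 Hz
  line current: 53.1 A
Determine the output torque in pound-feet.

P_in = √3·V·I·cosφ = 1.732 × 460 × 53.1 × 0.861 = 36425 W
P_out = η·P_in = 0.819 × 36425 = 29832 W
n_s = 120×60/4 = 1800 rpm; n = 1800×(1−0.026) = 1753 rpm
ω = 2π×1753/60 = 183.6 rad/s
τ = P_out/ω = 29832/183.6 = 162.5 N·m
In lb·ft: 162.5/1.356 = 120 lb·ft

120 lb·ft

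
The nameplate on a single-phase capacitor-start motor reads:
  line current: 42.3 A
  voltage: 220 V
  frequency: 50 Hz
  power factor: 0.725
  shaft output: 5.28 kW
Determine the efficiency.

78.3 %

P_out = 5.28 kW = 5280 W
P_in = V·I·cosφ = 220 × 42.3 × 0.725 = 6747 W
η = P_out / P_in = 5280 / 6747 = 0.783 = 78.3%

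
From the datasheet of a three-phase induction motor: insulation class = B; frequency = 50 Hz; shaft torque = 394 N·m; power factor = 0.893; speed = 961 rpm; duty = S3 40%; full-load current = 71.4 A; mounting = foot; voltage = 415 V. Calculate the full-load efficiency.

ω = 2π × 961/60 = 100.6 rad/s; P_out = τω = 394 × 100.6 = 39636 W
P_in = √3·V_L·I_L·cosφ = 1.732 × 415 × 71.4 × 0.893 = 45830 W
η = P_out / P_in = 39636 / 45830 = 0.865 = 86.5%

86.5 %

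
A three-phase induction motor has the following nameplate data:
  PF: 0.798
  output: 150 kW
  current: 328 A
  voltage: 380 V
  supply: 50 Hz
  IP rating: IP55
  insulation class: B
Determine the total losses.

22300 W

P_in = √3·V·I·cosφ = 1.732×380×328×0.798 = 172269 W
P_out = 150000 W
Losses = P_in − P_out = 172269 − 150000 = 22269 W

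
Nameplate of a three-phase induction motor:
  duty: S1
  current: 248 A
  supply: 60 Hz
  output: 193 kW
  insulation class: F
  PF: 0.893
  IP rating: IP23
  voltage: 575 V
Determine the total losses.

27.6 kW

P_in = √3·V·I·cosφ = 1.732×575×248×0.893 = 220556 W
P_out = 193000 W
Losses = P_in − P_out = 220556 − 193000 = 27556 W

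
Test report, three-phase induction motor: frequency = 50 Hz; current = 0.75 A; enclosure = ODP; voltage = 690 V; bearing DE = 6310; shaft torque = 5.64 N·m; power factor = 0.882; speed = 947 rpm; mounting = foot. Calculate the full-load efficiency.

70.7 %

ω = 2π × 947/60 = 99.17 rad/s; P_out = τω = 5.64 × 99.17 = 559 W
P_in = √3·V_L·I_L·cosφ = 1.732 × 690 × 0.75 × 0.882 = 791 W
η = P_out / P_in = 559 / 791 = 0.707 = 70.7%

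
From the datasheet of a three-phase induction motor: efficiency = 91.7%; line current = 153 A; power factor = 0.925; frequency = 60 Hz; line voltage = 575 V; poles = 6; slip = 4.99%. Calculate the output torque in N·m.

1080 N·m

P_in = √3·V·I·cosφ = 1.732 × 575 × 153 × 0.925 = 140945 W
P_out = η·P_in = 0.917 × 140945 = 129247 W
n_s = 120×60/6 = 1200 rpm; n = 1200×(1−0.0499) = 1140 rpm
ω = 2π×1140/60 = 119.4 rad/s
τ = P_out/ω = 129247/119.4 = 1080 N·m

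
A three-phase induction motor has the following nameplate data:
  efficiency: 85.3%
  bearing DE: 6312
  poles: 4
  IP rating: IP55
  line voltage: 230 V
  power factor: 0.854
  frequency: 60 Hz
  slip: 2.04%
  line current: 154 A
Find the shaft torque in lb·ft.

P_in = √3·V·I·cosφ = 1.732 × 230 × 154 × 0.854 = 52391 W
P_out = η·P_in = 0.853 × 52391 = 44690 W
n_s = 120×60/4 = 1800 rpm; n = 1800×(1−0.0204) = 1763 rpm
ω = 2π×1763/60 = 184.6 rad/s
τ = P_out/ω = 44690/184.6 = 242.1 N·m
In lb·ft: 242.1/1.356 = 179 lb·ft

179 lb·ft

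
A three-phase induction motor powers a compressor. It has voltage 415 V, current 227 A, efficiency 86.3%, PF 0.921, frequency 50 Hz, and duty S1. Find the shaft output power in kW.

P_in = √3·V·I·cosφ = 1.732 × 415 × 227 × 0.921 = 150273 W
P_out = η·P_in = 0.863 × 150273 = 129686 W

130 kW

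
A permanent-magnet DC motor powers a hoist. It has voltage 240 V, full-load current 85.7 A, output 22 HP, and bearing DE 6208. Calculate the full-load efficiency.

79.8 %

P_out = 22 × 746 = 16412 W
P_in = V·I = 240 × 85.7 = 20568 W
η = P_out / P_in = 16412 / 20568 = 0.798 = 79.8%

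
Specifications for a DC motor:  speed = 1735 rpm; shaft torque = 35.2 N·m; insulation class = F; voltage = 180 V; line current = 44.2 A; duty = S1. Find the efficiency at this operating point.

ω = 2π × 1735/60 = 181.7 rad/s; P_out = τω = 35.2 × 181.7 = 6396 W
P_in = V·I = 180 × 44.2 = 7956 W
η = P_out / P_in = 6396 / 7956 = 0.804 = 80.4%

80.4 %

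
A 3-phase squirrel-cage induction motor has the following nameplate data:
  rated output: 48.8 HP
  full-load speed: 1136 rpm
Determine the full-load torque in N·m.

P_out = 48.8 × 746 = 36405 W
ω = 2π × 1136/60 = 119 rad/s
τ = P_out/ω = 36405/119 = 306 N·m

306 N·m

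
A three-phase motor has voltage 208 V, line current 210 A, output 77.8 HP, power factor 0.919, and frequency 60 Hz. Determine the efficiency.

P_out = 77.8 × 746 = 58039 W
P_in = √3·V_L·I_L·cosφ = 1.732 × 208 × 210 × 0.919 = 69526 W
η = P_out / P_in = 58039 / 69526 = 0.835 = 83.5%

83.5 %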